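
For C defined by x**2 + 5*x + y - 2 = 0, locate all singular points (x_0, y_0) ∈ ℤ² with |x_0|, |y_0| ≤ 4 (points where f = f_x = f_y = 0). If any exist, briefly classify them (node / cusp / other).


No singular points in the scanned grid; C is smooth there.

Compute partial derivatives:
  f_x = 2*x + 5.
  f_y = 1.
f_y = 1 is a nonzero constant, so f_y never vanishes: no point (x, y) can satisfy f = f_x = f_y = 0. In particular no (x, y) ∈ {−4, ..., 4}² is singular; the curve is smooth.


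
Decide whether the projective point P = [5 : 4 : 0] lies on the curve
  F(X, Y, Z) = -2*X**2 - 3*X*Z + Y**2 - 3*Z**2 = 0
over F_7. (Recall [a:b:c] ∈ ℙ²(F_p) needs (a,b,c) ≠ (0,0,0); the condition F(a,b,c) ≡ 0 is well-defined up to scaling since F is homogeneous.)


F(5,4,0) ≡ 1 (mod 7); P is NOT on the curve.

Evaluate F(5, 4, 0) term-by-term (mod 7).
  -2*X**2 ↦ -2·25·1·1 = -50
  -3*X*Z ↦ -3·5·1·0 = 0
  Y**2 ↦ 1·1·16·1 = 16
  -3*Z**2 ↦ -3·1·1·0 = 0
Sum: F(5, 4, 0) = (-50) + (0) + (16) + (0) = -34.
Reducing mod 7: -34 ≡ 1 (mod 7).
Since F(a, b, c) ≡ 1 ≠ 0 (mod 7), P does NOT lie on the curve.


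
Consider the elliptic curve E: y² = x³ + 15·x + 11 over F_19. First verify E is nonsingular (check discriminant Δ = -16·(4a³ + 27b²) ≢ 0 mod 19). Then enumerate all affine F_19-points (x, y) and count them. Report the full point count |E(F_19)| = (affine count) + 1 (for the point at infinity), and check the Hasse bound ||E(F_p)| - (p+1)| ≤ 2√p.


Affine points = {(0, 7), (0, 12), (2, 7), (2, 12), (3, 8), (3, 11), (8, 4), (8, 15), (9, 1), (9, 18), (11, 5), (11, 14), (12, 0), (13, 3), (13, 16), (14, 1), (14, 18), (15, 1), (15, 18), (17, 7), (17, 12)}; affine count = 21; |E(F_19)| = 22.

Discriminant check: Δ ∝ 4a³ + 27b² = 4·15³ + 27·11² = 4·3375 + 27·121 ≡ 9 (mod 19). Nonzero ⇒ E is nonsingular.
For each x ∈ F_19, compute rhs = x³ + 15·x + 11 mod 19, then count y ∈ F_19 with y² ≡ rhs.
  x = 0: rhs = 11, matching y values: 7, 12 (2 points).
  x = 1: rhs = 8, matching y values: none (0 points).
  x = 2: rhs = 11, matching y values: 7, 12 (2 points).
  x = 3: rhs = 7, matching y values: 8, 11 (2 points).
  x = 4: rhs = 2, matching y values: none (0 points).
  x = 5: rhs = 2, matching y values: none (0 points).
  x = 6: rhs = 13, matching y values: none (0 points).
  x = 7: rhs = 3, matching y values: none (0 points).
  x = 8: rhs = 16, matching y values: 4, 15 (2 points).
  x = 9: rhs = 1, matching y values: 1, 18 (2 points).
  x = 10: rhs = 2, matching y values: none (0 points).
  x = 11: rhs = 6, matching y values: 5, 14 (2 points).
  x = 12: rhs = 0, matching y values: 0 (1 points).
  x = 13: rhs = 9, matching y values: 3, 16 (2 points).
  x = 14: rhs = 1, matching y values: 1, 18 (2 points).
  x = 15: rhs = 1, matching y values: 1, 18 (2 points).
  x = 16: rhs = 15, matching y values: none (0 points).
  x = 17: rhs = 11, matching y values: 7, 12 (2 points).
  x = 18: rhs = 14, matching y values: none (0 points).
Total affine count: 21.
Full point count |E(F_19)| = 21 + 1 = 22.
Hasse bound: |22 − (19+1)| = |2| = 2 ≤ 2√19 ≈ 8.7178 ✓.


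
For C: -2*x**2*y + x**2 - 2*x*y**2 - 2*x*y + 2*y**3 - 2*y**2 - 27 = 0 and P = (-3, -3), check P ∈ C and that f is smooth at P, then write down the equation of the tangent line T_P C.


Tangent line at P: -54*x + 18*y - 108 = 0.

Step 1: f(-3, -3) = 0, so P lies on C.
Step 2: partial derivatives
  f_x(x, y) = -4*x*y + 2*x - 2*y**2 - 2*y, f_y(x, y) = -2*x**2 - 4*x*y - 2*x + 6*y**2 - 4*y.
  f_x(P) = -54, f_y(P) = 18 (gradient nonzero, so P is smooth).
Step 3: tangent line at P: -54·(x − -3) + 18·(y − -3) = 0.
Expanding: -54*x + 18*y - 108 = 0.


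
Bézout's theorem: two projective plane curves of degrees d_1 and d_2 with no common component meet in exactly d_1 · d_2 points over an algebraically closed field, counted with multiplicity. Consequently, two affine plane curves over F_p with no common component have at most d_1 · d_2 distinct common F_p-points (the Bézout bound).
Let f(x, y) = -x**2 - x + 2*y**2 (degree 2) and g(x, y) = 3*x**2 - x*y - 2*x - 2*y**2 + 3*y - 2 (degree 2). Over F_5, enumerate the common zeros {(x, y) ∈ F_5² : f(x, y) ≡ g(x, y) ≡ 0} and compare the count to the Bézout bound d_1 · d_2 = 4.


Common zeros: {(1, 4)}; count = 1; Bézout bound = 4.

deg(f) = 2, deg(g) = 2, so Bézout bound = 4.
Scan x ∈ F_5. For each x, list the y ∈ F_5 with f(x, y) ≡ 0 and those with g(x, y) ≡ 0 (mod 5); the common zeros in that column are the intersection.
  x = 0: f ≡ 0 at y ∈ {0}; g ≡ 0 at y ∈ ∅; common: ∅.
  x = 1: f ≡ 0 at y ∈ {1, 4}; g ≡ 0 at y ∈ {2, 4}; common: {4}.
  x = 2: f ≡ 0 at y ∈ ∅; g ≡ 0 at y ∈ {1, 2}; common: ∅.
  x = 3: f ≡ 0 at y ∈ {1, 4}; g ≡ 0 at y ∈ ∅; common: ∅.
  x = 4: f ≡ 0 at y ∈ {0}; g ≡ 0 at y ∈ {1}; common: ∅.
Collecting: common zeros = {(1, 4)}, so the count is 1.
Comparison with the Bézout bound: 1 ≤ 4 = deg(f)·deg(g), as expected for curves with no common component (the affine F_5-count falls short of the bound because intersections may lie at infinity, over extension fields, or carry multiplicity).


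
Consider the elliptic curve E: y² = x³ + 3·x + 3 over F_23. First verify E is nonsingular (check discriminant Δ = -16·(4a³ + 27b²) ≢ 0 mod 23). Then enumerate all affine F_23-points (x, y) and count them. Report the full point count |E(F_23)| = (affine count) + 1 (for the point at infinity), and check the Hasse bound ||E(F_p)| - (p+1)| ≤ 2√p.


Affine points = {(0, 7), (0, 16), (3, 4), (3, 19), (9, 0), (13, 10), (13, 13), (14, 11), (14, 12), (18, 1), (18, 22), (20, 6), (20, 17), (21, 9), (21, 14)}; affine count = 15; |E(F_23)| = 16.

Discriminant check: Δ ∝ 4a³ + 27b² = 4·3³ + 27·3² = 4·27 + 27·9 ≡ 6 (mod 23). Nonzero ⇒ E is nonsingular.
For each x ∈ F_23, compute rhs = x³ + 3·x + 3 mod 23, then count y ∈ F_23 with y² ≡ rhs.
  x = 0: rhs = 3, matching y values: 7, 16 (2 points).
  x = 1: rhs = 7, matching y values: none (0 points).
  x = 2: rhs = 17, matching y values: none (0 points).
  x = 3: rhs = 16, matching y values: 4, 19 (2 points).
  x = 4: rhs = 10, matching y values: none (0 points).
  x = 5: rhs = 5, matching y values: none (0 points).
  x = 6: rhs = 7, matching y values: none (0 points).
  x = 7: rhs = 22, matching y values: none (0 points).
  x = 8: rhs = 10, matching y values: none (0 points).
  x = 9: rhs = 0, matching y values: 0 (1 points).
  x = 10: rhs = 21, matching y values: none (0 points).
  x = 11: rhs = 10, matching y values: none (0 points).
  x = 12: rhs = 19, matching y values: none (0 points).
  x = 13: rhs = 8, matching y values: 10, 13 (2 points).
  x = 14: rhs = 6, matching y values: 11, 12 (2 points).
  x = 15: rhs = 19, matching y values: none (0 points).
  x = 16: rhs = 7, matching y values: none (0 points).
  x = 17: rhs = 22, matching y values: none (0 points).
  x = 18: rhs = 1, matching y values: 1, 22 (2 points).
  x = 19: rhs = 19, matching y values: none (0 points).
  x = 20: rhs = 13, matching y values: 6, 17 (2 points).
  x = 21: rhs = 12, matching y values: 9, 14 (2 points).
  x = 22: rhs = 22, matching y values: none (0 points).
Total affine count: 15.
Full point count |E(F_23)| = 15 + 1 = 16.
Hasse bound: |16 − (23+1)| = |-8| = 8 ≤ 2√23 ≈ 9.5917 ✓.


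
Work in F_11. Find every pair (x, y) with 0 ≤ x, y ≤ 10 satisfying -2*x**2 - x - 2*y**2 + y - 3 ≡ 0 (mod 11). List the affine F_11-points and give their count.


Affine F_11-points: {(8, 3)}; count = 1.

For each of the 121 pairs (x, y) ∈ F_11², evaluate f(x, y) mod 11. Record the zeros.
  x = 0: [0↦8, 1↦7, 2↦2, 3↦4, 4↦2, 5↦7, 6↦8, 7↦5, 8↦9, 9↦9, 10↦5]  zeros at y ∈ ∅
  x = 1: [0↦5, 1↦4, 2↦10, 3↦1, 4↦10, 5↦4, 6↦5, 7↦2, 8↦6, 9↦6, 10↦2]  zeros at y ∈ ∅
  x = 2: [0↦9, 1↦8, 2↦3, 3↦5, 4↦3, 5↦8, 6↦9, 7↦6, 8↦10, 9↦10, 10↦6]  zeros at y ∈ ∅
  x = 3: [0↦9, 1↦8, 2↦3, 3↦5, 4↦3, 5↦8, 6↦9, 7↦6, 8↦10, 9↦10, 10↦6]  zeros at y ∈ ∅
  x = 4: [0↦5, 1↦4, 2↦10, 3↦1, 4↦10, 5↦4, 6↦5, 7↦2, 8↦6, 9↦6, 10↦2]  zeros at y ∈ ∅
  x = 5: [0↦8, 1↦7, 2↦2, 3↦4, 4↦2, 5↦7, 6↦8, 7↦5, 8↦9, 9↦9, 10↦5]  zeros at y ∈ ∅
  x = 6: [0↦7, 1↦6, 2↦1, 3↦3, 4↦1, 5↦6, 6↦7, 7↦4, 8↦8, 9↦8, 10↦4]  zeros at y ∈ ∅
  x = 7: [0↦2, 1↦1, 2↦7, 3↦9, 4↦7, 5↦1, 6↦2, 7↦10, 8↦3, 9↦3, 10↦10]  zeros at y ∈ ∅
  x = 8: [0↦4, 1↦3, 2↦9, 3↦0, 4↦9, 5↦3, 6↦4, 7↦1, 8↦5, 9↦5, 10↦1]  zeros at y ∈ {3}
  x = 9: [0↦2, 1↦1, 2↦7, 3↦9, 4↦7, 5↦1, 6↦2, 7↦10, 8↦3, 9↦3, 10↦10]  zeros at y ∈ ∅
  x = 10: [0↦7, 1↦6, 2↦1, 3↦3, 4↦1, 5↦6, 6↦7, 7↦4, 8↦8, 9↦8, 10↦4]  zeros at y ∈ ∅
Collecting zeros: affine points = {(8, 3)}.
Total count |C(F_11)_aff| = 1.


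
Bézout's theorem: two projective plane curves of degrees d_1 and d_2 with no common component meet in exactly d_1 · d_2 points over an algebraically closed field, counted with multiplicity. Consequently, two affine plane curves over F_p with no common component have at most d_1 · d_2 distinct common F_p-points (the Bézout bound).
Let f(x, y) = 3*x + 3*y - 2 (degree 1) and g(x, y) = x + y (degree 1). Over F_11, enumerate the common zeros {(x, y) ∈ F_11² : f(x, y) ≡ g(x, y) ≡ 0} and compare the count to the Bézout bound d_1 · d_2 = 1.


Common zeros: ∅; count = 0; Bézout bound = 1.

deg(f) = 1, deg(g) = 1, so Bézout bound = 1.
Scan x ∈ F_11. For each x, list the y ∈ F_11 with f(x, y) ≡ 0 and those with g(x, y) ≡ 0 (mod 11); the common zeros in that column are the intersection.
  x = 0: f ≡ 0 at y ∈ {8}; g ≡ 0 at y ∈ {0}; common: ∅.
  x = 1: f ≡ 0 at y ∈ {7}; g ≡ 0 at y ∈ {10}; common: ∅.
  x = 2: f ≡ 0 at y ∈ {6}; g ≡ 0 at y ∈ {9}; common: ∅.
  x = 3: f ≡ 0 at y ∈ {5}; g ≡ 0 at y ∈ {8}; common: ∅.
  x = 4: f ≡ 0 at y ∈ {4}; g ≡ 0 at y ∈ {7}; common: ∅.
  x = 5: f ≡ 0 at y ∈ {3}; g ≡ 0 at y ∈ {6}; common: ∅.
  x = 6: f ≡ 0 at y ∈ {2}; g ≡ 0 at y ∈ {5}; common: ∅.
  x = 7: f ≡ 0 at y ∈ {1}; g ≡ 0 at y ∈ {4}; common: ∅.
  x = 8: f ≡ 0 at y ∈ {0}; g ≡ 0 at y ∈ {3}; common: ∅.
  x = 9: f ≡ 0 at y ∈ {10}; g ≡ 0 at y ∈ {2}; common: ∅.
  x = 10: f ≡ 0 at y ∈ {9}; g ≡ 0 at y ∈ {1}; common: ∅.
Collecting: common zeros = ∅, so the count is 0.
Comparison with the Bézout bound: 0 ≤ 1 = deg(f)·deg(g), as expected for curves with no common component (the affine F_11-count falls short of the bound because intersections may lie at infinity, over extension fields, or carry multiplicity).


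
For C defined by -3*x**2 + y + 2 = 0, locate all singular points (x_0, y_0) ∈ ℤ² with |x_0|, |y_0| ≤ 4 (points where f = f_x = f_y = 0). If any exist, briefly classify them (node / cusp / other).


No singular points in the scanned grid; C is smooth there.

Compute partial derivatives:
  f_x = -6*x.
  f_y = 1.
f_y = 1 is a nonzero constant, so f_y never vanishes: no point (x, y) can satisfy f = f_x = f_y = 0. In particular no (x, y) ∈ {−4, ..., 4}² is singular; the curve is smooth.


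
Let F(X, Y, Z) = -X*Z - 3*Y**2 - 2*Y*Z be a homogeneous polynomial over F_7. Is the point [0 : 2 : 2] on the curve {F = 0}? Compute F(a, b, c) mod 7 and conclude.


F(0,2,2) ≡ 1 (mod 7); P is NOT on the curve.

Evaluate F(0, 2, 2) term-by-term (mod 7).
  -X*Z ↦ -1·0·1·2 = 0
  -3*Y**2 ↦ -3·1·4·1 = -12
  -2*Y*Z ↦ -2·1·2·2 = -8
Sum: F(0, 2, 2) = (0) + (-12) + (-8) = -20.
Reducing mod 7: -20 ≡ 1 (mod 7).
Since F(a, b, c) ≡ 1 ≠ 0 (mod 7), P does NOT lie on the curve.


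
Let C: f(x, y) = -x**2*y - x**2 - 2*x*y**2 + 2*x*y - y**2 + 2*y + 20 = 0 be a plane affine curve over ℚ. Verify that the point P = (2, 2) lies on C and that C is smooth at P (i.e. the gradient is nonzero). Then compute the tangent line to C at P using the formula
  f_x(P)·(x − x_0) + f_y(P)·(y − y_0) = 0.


Tangent line at P: -16*x - 18*y + 68 = 0.

Step 1: f(2, 2) = 0, so P lies on C.
Step 2: partial derivatives
  f_x(x, y) = -2*x*y - 2*x - 2*y**2 + 2*y, f_y(x, y) = -x**2 - 4*x*y + 2*x - 2*y + 2.
  f_x(P) = -16, f_y(P) = -18 (gradient nonzero, so P is smooth).
Step 3: tangent line at P: -16·(x − 2) + -18·(y − 2) = 0.
Expanding: -16*x - 18*y + 68 = 0.


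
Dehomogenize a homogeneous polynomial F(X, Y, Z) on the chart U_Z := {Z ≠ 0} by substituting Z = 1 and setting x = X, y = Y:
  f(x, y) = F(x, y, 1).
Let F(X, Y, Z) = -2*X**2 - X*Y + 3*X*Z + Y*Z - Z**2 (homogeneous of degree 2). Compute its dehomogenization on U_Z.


f(x, y) = -2*x**2 - x*y + 3*x + y - 1

On U_Z we set Z = 1. Each monomial c·X^i·Y^j·Z^k in F becomes c·x^i·y^j·1^k = c·x^i·y^j.
Substituting Z = 1: F(X, Y, 1) = -2*x**2 - x*y + 3*x + y - 1.
Note: deg(f) ≤ deg(F) = 2; strict inequality happens when F is divisible by Z (lost terms).


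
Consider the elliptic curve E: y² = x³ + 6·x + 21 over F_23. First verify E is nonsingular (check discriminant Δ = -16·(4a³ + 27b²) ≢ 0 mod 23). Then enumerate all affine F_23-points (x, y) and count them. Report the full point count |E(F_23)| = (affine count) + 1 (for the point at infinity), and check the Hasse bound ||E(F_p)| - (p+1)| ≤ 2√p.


Affine points = {(2, 8), (2, 15), (8, 11), (8, 12), (10, 0), (12, 2), (12, 21), (15, 6), (15, 17), (16, 2), (16, 21), (18, 2), (18, 21), (19, 5), (19, 18), (21, 1), (21, 22)}; affine count = 17; |E(F_23)| = 18.

Discriminant check: Δ ∝ 4a³ + 27b² = 4·6³ + 27·21² = 4·216 + 27·441 ≡ 6 (mod 23). Nonzero ⇒ E is nonsingular.
For each x ∈ F_23, compute rhs = x³ + 6·x + 21 mod 23, then count y ∈ F_23 with y² ≡ rhs.
  x = 0: rhs = 21, matching y values: none (0 points).
  x = 1: rhs = 5, matching y values: none (0 points).
  x = 2: rhs = 18, matching y values: 8, 15 (2 points).
  x = 3: rhs = 20, matching y values: none (0 points).
  x = 4: rhs = 17, matching y values: none (0 points).
  x = 5: rhs = 15, matching y values: none (0 points).
  x = 6: rhs = 20, matching y values: none (0 points).
  x = 7: rhs = 15, matching y values: none (0 points).
  x = 8: rhs = 6, matching y values: 11, 12 (2 points).
  x = 9: rhs = 22, matching y values: none (0 points).
  x = 10: rhs = 0, matching y values: 0 (1 points).
  x = 11: rhs = 15, matching y values: none (0 points).
  x = 12: rhs = 4, matching y values: 2, 21 (2 points).
  x = 13: rhs = 19, matching y values: none (0 points).
  x = 14: rhs = 20, matching y values: none (0 points).
  x = 15: rhs = 13, matching y values: 6, 17 (2 points).
  x = 16: rhs = 4, matching y values: 2, 21 (2 points).
  x = 17: rhs = 22, matching y values: none (0 points).
  x = 18: rhs = 4, matching y values: 2, 21 (2 points).
  x = 19: rhs = 2, matching y values: 5, 18 (2 points).
  x = 20: rhs = 22, matching y values: none (0 points).
  x = 21: rhs = 1, matching y values: 1, 22 (2 points).
  x = 22: rhs = 14, matching y values: none (0 points).
Total affine count: 17.
Full point count |E(F_23)| = 17 + 1 = 18.
Hasse bound: |18 − (23+1)| = |-6| = 6 ≤ 2√23 ≈ 9.5917 ✓.


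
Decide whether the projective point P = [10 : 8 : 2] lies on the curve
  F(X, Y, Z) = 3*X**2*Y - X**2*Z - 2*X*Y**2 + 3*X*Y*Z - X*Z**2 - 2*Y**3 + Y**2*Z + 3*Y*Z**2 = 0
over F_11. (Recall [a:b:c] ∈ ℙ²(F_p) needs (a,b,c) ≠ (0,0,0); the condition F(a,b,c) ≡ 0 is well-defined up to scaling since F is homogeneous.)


F(10,8,2) ≡ 10 (mod 11); P is NOT on the curve.

Evaluate F(10, 8, 2) term-by-term (mod 11).
  3*X**2*Y ↦ 3·100·8·1 = 2400
  -X**2*Z ↦ -1·100·1·2 = -200
  -2*X*Y**2 ↦ -2·10·64·1 = -1280
  3*X*Y*Z ↦ 3·10·8·2 = 480
  -X*Z**2 ↦ -1·10·1·4 = -40
  -2*Y**3 ↦ -2·1·512·1 = -1024
  Y**2*Z ↦ 1·1·64·2 = 128
  3*Y*Z**2 ↦ 3·1·8·4 = 96
Sum: F(10, 8, 2) = (2400) + (-200) + (-1280) + (480) + (-40) + (-1024) + (128) + (96) = 560.
Reducing mod 11: 560 ≡ 10 (mod 11).
Since F(a, b, c) ≡ 10 ≠ 0 (mod 11), P does NOT lie on the curve.


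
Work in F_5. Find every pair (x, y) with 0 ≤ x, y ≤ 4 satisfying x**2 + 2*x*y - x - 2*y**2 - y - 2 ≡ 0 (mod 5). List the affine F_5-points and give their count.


Affine F_5-points: {(0, 1), (1, 4), (2, 0), (2, 4), (4, 0), (4, 1)}; count = 6.

For each of the 25 pairs (x, y) ∈ F_5², evaluate f(x, y) mod 5. Record the zeros.
  x = 0: [0↦3, 1↦0, 2↦3, 3↦2, 4↦2]  zeros at y ∈ {1}
  x = 1: [0↦3, 1↦2, 2↦2, 3↦3, 4↦0]  zeros at y ∈ {4}
  x = 2: [0↦0, 1↦1, 2↦3, 3↦1, 4↦0]  zeros at y ∈ {0, 4}
  x = 3: [0↦4, 1↦2, 2↦1, 3↦1, 4↦2]  zeros at y ∈ ∅
  x = 4: [0↦0, 1↦0, 2↦1, 3↦3, 4↦1]  zeros at y ∈ {0, 1}
Collecting zeros: affine points = {(0, 1), (1, 4), (2, 0), (2, 4), (4, 0), (4, 1)}.
Total count |C(F_5)_aff| = 6.


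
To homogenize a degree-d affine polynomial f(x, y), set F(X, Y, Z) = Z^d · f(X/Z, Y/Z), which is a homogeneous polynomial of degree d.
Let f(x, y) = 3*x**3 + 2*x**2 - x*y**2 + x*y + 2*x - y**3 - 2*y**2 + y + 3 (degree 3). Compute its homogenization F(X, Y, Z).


F(X, Y, Z) = 3*X**3 + 2*X**2*Z - X*Y**2 + X*Y*Z + 2*X*Z**2 - Y**3 - 2*Y**2*Z + Y*Z**2 + 3*Z**3

deg(f) = 3.
Substitute x = X/Z, y = Y/Z into f, then multiply by Z^3.
  monomial 3·x^3·y^0 ↦ 3·X^3·Y^0·Z^0.
  monomial 2·x^2·y^0 ↦ 2·X^2·Y^0·Z^1.
  monomial -1·x^1·y^2 ↦ -1·X^1·Y^2·Z^0.
  monomial 1·x^1·y^1 ↦ 1·X^1·Y^1·Z^1.
  monomial 2·x^1·y^0 ↦ 2·X^1·Y^0·Z^2.
  monomial -1·x^0·y^3 ↦ -1·X^0·Y^3·Z^0.
  monomial -2·x^0·y^2 ↦ -2·X^0·Y^2·Z^1.
  monomial 1·x^0·y^1 ↦ 1·X^0·Y^1·Z^2.
  monomial 3·x^0·y^0 ↦ 3·X^0·Y^0·Z^3.
Collecting: F(X, Y, Z) = 3*X**3 + 2*X**2*Z - X*Y**2 + X*Y*Z + 2*X*Z**2 - Y**3 - 2*Y**2*Z + Y*Z**2 + 3*Z**3.


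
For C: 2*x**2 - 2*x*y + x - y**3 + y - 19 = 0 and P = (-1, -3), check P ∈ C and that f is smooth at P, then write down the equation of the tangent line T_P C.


Tangent line at P: 3*x - 24*y - 69 = 0.

Step 1: f(-1, -3) = 0, so P lies on C.
Step 2: partial derivatives
  f_x(x, y) = 4*x - 2*y + 1, f_y(x, y) = -2*x - 3*y**2 + 1.
  f_x(P) = 3, f_y(P) = -24 (gradient nonzero, so P is smooth).
Step 3: tangent line at P: 3·(x − -1) + -24·(y − -3) = 0.
Expanding: 3*x - 24*y - 69 = 0.


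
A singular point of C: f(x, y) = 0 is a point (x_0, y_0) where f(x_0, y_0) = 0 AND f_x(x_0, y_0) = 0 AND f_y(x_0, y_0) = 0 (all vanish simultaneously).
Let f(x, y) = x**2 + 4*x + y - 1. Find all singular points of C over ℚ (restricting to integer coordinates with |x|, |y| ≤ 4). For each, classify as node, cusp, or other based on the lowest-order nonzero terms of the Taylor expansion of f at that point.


No singular points in the scanned grid; C is smooth there.

Compute partial derivatives:
  f_x = 2*x + 4.
  f_y = 1.
f_y = 1 is a nonzero constant, so f_y never vanishes: no point (x, y) can satisfy f = f_x = f_y = 0. In particular no (x, y) ∈ {−4, ..., 4}² is singular; the curve is smooth.


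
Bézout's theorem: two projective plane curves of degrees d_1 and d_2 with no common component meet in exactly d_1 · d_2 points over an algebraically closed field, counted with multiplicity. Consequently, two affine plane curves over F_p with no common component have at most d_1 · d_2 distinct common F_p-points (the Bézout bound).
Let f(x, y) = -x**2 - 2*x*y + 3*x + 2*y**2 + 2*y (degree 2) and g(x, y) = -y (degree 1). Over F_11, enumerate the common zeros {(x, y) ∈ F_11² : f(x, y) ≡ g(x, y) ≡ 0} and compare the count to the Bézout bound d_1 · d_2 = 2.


Common zeros: {(0, 0), (3, 0)}; count = 2; Bézout bound = 2.

deg(f) = 2, deg(g) = 1, so Bézout bound = 2.
Scan x ∈ F_11. For each x, list the y ∈ F_11 with f(x, y) ≡ 0 and those with g(x, y) ≡ 0 (mod 11); the common zeros in that column are the intersection.
  x = 0: f ≡ 0 at y ∈ {0, 10}; g ≡ 0 at y ∈ {0}; common: {0}.
  x = 1: f ≡ 0 at y ∈ ∅; g ≡ 0 at y ∈ {0}; common: ∅.
  x = 2: f ≡ 0 at y ∈ ∅; g ≡ 0 at y ∈ {0}; common: ∅.
  x = 3: f ≡ 0 at y ∈ {0, 2}; g ≡ 0 at y ∈ {0}; common: {0}.
  x = 4: f ≡ 0 at y ∈ ∅; g ≡ 0 at y ∈ {0}; common: ∅.
  x = 5: f ≡ 0 at y ∈ {5, 10}; g ≡ 0 at y ∈ {0}; common: ∅.
  x = 6: f ≡ 0 at y ∈ ∅; g ≡ 0 at y ∈ {0}; common: ∅.
  x = 7: f ≡ 0 at y ∈ {2, 4}; g ≡ 0 at y ∈ {0}; common: ∅.
  x = 8: f ≡ 0 at y ∈ ∅; g ≡ 0 at y ∈ {0}; common: ∅.
  x = 9: f ≡ 0 at y ∈ ∅; g ≡ 0 at y ∈ {0}; common: ∅.
  x = 10: f ≡ 0 at y ∈ {4, 5}; g ≡ 0 at y ∈ {0}; common: ∅.
Collecting: common zeros = {(0, 0), (3, 0)}, so the count is 2.
Comparison with the Bézout bound: 2 ≤ 2 = deg(f)·deg(g), as expected for curves with no common component (the bound is attained).


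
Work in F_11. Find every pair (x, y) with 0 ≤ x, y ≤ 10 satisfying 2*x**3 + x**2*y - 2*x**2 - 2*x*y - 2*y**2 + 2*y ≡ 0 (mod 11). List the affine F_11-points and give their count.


Affine F_11-points: {(0, 0), (0, 1), (1, 0), (1, 6), (3, 3), (3, 5), (6, 5), (6, 8), (7, 4), (7, 9), (10, 9), (10, 10)}; count = 12.

For each of the 121 pairs (x, y) ∈ F_11², evaluate f(x, y) mod 11. Record the zeros.
  x = 0: [0↦0, 1↦0, 2↦7, 3↦10, 4↦9, 5↦4, 6↦6, 7↦4, 8↦9, 9↦10, 10↦7]  zeros at y ∈ {0, 1}
  x = 1: [0↦0, 1↦10, 2↦5, 3↦7, 4↦5, 5↦10, 6↦0, 7↦8, 8↦1, 9↦1, 10↦8]  zeros at y ∈ {0, 6}
  x = 2: [0↦8, 1↦8, 2↦4, 3↦7, 4↦6, 5↦1, 6↦3, 7↦1, 8↦6, 9↦7, 10↦4]  zeros at y ∈ ∅
  x = 3: [0↦3, 1↦6, 2↦5, 3↦0, 4↦2, 5↦0, 6↦5, 7↦6, 8↦3, 9↦7, 10↦7]  zeros at y ∈ {3, 5}
  x = 4: [0↦8, 1↦5, 2↦9, 3↦9, 4↦5, 5↦8, 6↦7, 7↦2, 8↦4, 9↦2, 10↦7]  zeros at y ∈ ∅
  x = 5: [0↦2, 1↦6, 2↦6, 3↦2, 4↦5, 5↦4, 6↦10, 7↦1, 8↦10, 9↦4, 10↦5]  zeros at y ∈ ∅
  x = 6: [0↦8, 1↦10, 2↦8, 3↦2, 4↦3, 5↦0, 6↦4, 7↦4, 8↦0, 9↦3, 10↦2]  zeros at y ∈ {5, 8}
  x = 7: [0↦5, 1↦7, 2↦5, 3↦10, 4↦0, 5↦8, 6↦1, 7↦1, 8↦8, 9↦0, 10↦10]  zeros at y ∈ {4, 9}
  x = 8: [0↦5, 1↦9, 2↦9, 3↦5, 4↦8, 5↦7, 6↦2, 7↦4, 8↦2, 9↦7, 10↦8]  zeros at y ∈ ∅
  x = 9: [0↦9, 1↦6, 2↦10, 3↦10, 4↦6, 5↦9, 6↦8, 7↦3, 8↦5, 9↦3, 10↦8]  zeros at y ∈ ∅
  x = 10: [0↦7, 1↦10, 2↦9, 3↦4, 4↦6, 5↦4, 6↦9, 7↦10, 8↦7, 9↦0, 10↦0]  zeros at y ∈ {9, 10}
Collecting zeros: affine points = {(0, 0), (0, 1), (1, 0), (1, 6), (3, 3), (3, 5), (6, 5), (6, 8), (7, 4), (7, 9), (10, 9), (10, 10)}.
Total count |C(F_11)_aff| = 12.


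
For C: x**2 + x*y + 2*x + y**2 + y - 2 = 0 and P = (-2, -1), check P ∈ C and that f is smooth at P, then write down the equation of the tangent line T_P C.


Tangent line at P: -3*x - 3*y - 9 = 0.

Step 1: f(-2, -1) = 0, so P lies on C.
Step 2: partial derivatives
  f_x(x, y) = 2*x + y + 2, f_y(x, y) = x + 2*y + 1.
  f_x(P) = -3, f_y(P) = -3 (gradient nonzero, so P is smooth).
Step 3: tangent line at P: -3·(x − -2) + -3·(y − -1) = 0.
Expanding: -3*x - 3*y - 9 = 0.


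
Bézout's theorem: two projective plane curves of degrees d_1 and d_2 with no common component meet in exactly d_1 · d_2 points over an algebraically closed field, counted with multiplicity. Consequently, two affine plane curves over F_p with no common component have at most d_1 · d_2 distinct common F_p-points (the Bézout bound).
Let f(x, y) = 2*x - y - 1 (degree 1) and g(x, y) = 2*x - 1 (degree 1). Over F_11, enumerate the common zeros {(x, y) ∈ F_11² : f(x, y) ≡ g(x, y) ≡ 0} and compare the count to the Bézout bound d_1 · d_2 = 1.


Common zeros: {(6, 0)}; count = 1; Bézout bound = 1.

deg(f) = 1, deg(g) = 1, so Bézout bound = 1.
Scan x ∈ F_11. For each x, list the y ∈ F_11 with f(x, y) ≡ 0 and those with g(x, y) ≡ 0 (mod 11); the common zeros in that column are the intersection.
  x = 0: f ≡ 0 at y ∈ {10}; g ≡ 0 at y ∈ ∅; common: ∅.
  x = 1: f ≡ 0 at y ∈ {1}; g ≡ 0 at y ∈ ∅; common: ∅.
  x = 2: f ≡ 0 at y ∈ {3}; g ≡ 0 at y ∈ ∅; common: ∅.
  x = 3: f ≡ 0 at y ∈ {5}; g ≡ 0 at y ∈ ∅; common: ∅.
  x = 4: f ≡ 0 at y ∈ {7}; g ≡ 0 at y ∈ ∅; common: ∅.
  x = 5: f ≡ 0 at y ∈ {9}; g ≡ 0 at y ∈ ∅; common: ∅.
  x = 6: f ≡ 0 at y ∈ {0}; g ≡ 0 at y ∈ {0, 1, 2, 3, 4, 5, 6, 7, 8, 9, 10}; common: {0}.
  x = 7: f ≡ 0 at y ∈ {2}; g ≡ 0 at y ∈ ∅; common: ∅.
  x = 8: f ≡ 0 at y ∈ {4}; g ≡ 0 at y ∈ ∅; common: ∅.
  x = 9: f ≡ 0 at y ∈ {6}; g ≡ 0 at y ∈ ∅; common: ∅.
  x = 10: f ≡ 0 at y ∈ {8}; g ≡ 0 at y ∈ ∅; common: ∅.
Collecting: common zeros = {(6, 0)}, so the count is 1.
Comparison with the Bézout bound: 1 ≤ 1 = deg(f)·deg(g), as expected for curves with no common component (the bound is attained).


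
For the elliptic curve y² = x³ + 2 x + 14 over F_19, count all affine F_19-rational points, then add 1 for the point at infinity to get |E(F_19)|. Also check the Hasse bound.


Affine points = {(1, 6), (1, 13), (2, 8), (2, 11), (3, 3), (3, 16), (5, 4), (5, 15), (9, 1), (9, 18), (16, 0), (18, 7), (18, 12)}; affine count = 13; |E(F_19)| = 14.

Discriminant check: Δ ∝ 4a³ + 27b² = 4·2³ + 27·14² = 4·8 + 27·196 ≡ 4 (mod 19). Nonzero ⇒ E is nonsingular.
For each x ∈ F_19, compute rhs = x³ + 2·x + 14 mod 19, then count y ∈ F_19 with y² ≡ rhs.
  x = 0: rhs = 14, matching y values: none (0 points).
  x = 1: rhs = 17, matching y values: 6, 13 (2 points).
  x = 2: rhs = 7, matching y values: 8, 11 (2 points).
  x = 3: rhs = 9, matching y values: 3, 16 (2 points).
  x = 4: rhs = 10, matching y values: none (0 points).
  x = 5: rhs = 16, matching y values: 4, 15 (2 points).
  x = 6: rhs = 14, matching y values: none (0 points).
  x = 7: rhs = 10, matching y values: none (0 points).
  x = 8: rhs = 10, matching y values: none (0 points).
  x = 9: rhs = 1, matching y values: 1, 18 (2 points).
  x = 10: rhs = 8, matching y values: none (0 points).
  x = 11: rhs = 18, matching y values: none (0 points).
  x = 12: rhs = 18, matching y values: none (0 points).
  x = 13: rhs = 14, matching y values: none (0 points).
  x = 14: rhs = 12, matching y values: none (0 points).
  x = 15: rhs = 18, matching y values: none (0 points).
  x = 16: rhs = 0, matching y values: 0 (1 points).
  x = 17: rhs = 2, matching y values: none (0 points).
  x = 18: rhs = 11, matching y values: 7, 12 (2 points).
Total affine count: 13.
Full point count |E(F_19)| = 13 + 1 = 14.
Hasse bound: |14 − (19+1)| = |-6| = 6 ≤ 2√19 ≈ 8.7178 ✓.


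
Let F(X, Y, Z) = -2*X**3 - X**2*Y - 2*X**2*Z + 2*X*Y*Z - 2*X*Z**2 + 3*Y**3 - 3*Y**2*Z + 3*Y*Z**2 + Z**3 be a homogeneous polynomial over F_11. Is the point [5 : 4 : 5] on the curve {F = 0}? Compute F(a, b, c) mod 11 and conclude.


F(5,4,5) ≡ 2 (mod 11); P is NOT on the curve.

Evaluate F(5, 4, 5) term-by-term (mod 11).
  -2*X**3 ↦ -2·125·1·1 = -250
  -X**2*Y ↦ -1·25·4·1 = -100
  -2*X**2*Z ↦ -2·25·1·5 = -250
  2*X*Y*Z ↦ 2·5·4·5 = 200
  -2*X*Z**2 ↦ -2·5·1·25 = -250
  3*Y**3 ↦ 3·1·64·1 = 192
  -3*Y**2*Z ↦ -3·1·16·5 = -240
  3*Y*Z**2 ↦ 3·1·4·25 = 300
  Z**3 ↦ 1·1·1·125 = 125
Sum: F(5, 4, 5) = (-250) + (-100) + (-250) + (200) + (-250) + (192) + (-240) + (300) + (125) = -273.
Reducing mod 11: -273 ≡ 2 (mod 11).
Since F(a, b, c) ≡ 2 ≠ 0 (mod 11), P does NOT lie on the curve.


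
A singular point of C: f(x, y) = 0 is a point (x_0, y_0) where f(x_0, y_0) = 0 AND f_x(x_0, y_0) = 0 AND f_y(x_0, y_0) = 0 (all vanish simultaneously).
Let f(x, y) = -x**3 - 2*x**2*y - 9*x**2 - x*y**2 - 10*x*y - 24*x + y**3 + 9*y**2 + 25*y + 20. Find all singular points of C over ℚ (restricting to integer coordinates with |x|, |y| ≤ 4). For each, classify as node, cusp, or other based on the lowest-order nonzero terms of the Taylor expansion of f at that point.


Singular points: {(-1, -3)}; classification: cusp.

Compute partial derivatives:
  f_x = -3*x**2 - 4*x*y - 18*x - y**2 - 10*y - 24.
  f_y = -2*x**2 - 2*x*y - 10*x + 3*y**2 + 18*y + 25.
Scan x_0 ∈ {−4, ..., 4}. For each x_0, f_y(x_0, y) is a polynomial in y; find its integer roots y ∈ {−4, ..., 4}, then test f_x and f at those candidates.
  x = -4: f_y(-4, y) = 3*y**2 + 26*y + 33; no integer root y with |y| ≤ 4.
  x = -3: f_y(-3, y) = 3*y**2 + 24*y + 37; no integer root y with |y| ≤ 4.
  x = -2: f_y(-2, y) = 3*y**2 + 22*y + 37; no integer root y with |y| ≤ 4.
  x = -1: f_y(-1, y) = 3*y**2 + 20*y + 33; vanishes at y ∈ {-3}. (-1, -3): f_x = 0, f = 0 — SINGULAR.
  x = 0: f_y(0, y) = 3*y**2 + 18*y + 25; no integer root y with |y| ≤ 4.
  x = 1: f_y(1, y) = 3*y**2 + 16*y + 13; vanishes at y ∈ {-1}. (1, -1): f_x = -32 ≠ 0.
  x = 2: f_y(2, y) = 3*y**2 + 14*y - 3; no integer root y with |y| ≤ 4.
  x = 3: f_y(3, y) = 3*y**2 + 12*y - 23; no integer root y with |y| ≤ 4.
  x = 4: f_y(4, y) = 3*y**2 + 10*y - 47; no integer root y with |y| ≤ 4.
Only singular point on the grid: (-1, -3).
Classify: substitute x = -1 + u, y = -3 + v and expand: f = -u**3 - 2*u**2*v - u*v**2 + v**3 + v**2.
No constant or linear terms (consistent with a singular point). Quadratic part: v**2. Cubic part: -u**3 - 2*u**2*v - u*v**2 + v**3.
The quadratic part v**2 is a perfect square, so there is a single (double) tangent line v = 0, i.e. y = -3. Restricting the cubic part to that line (v = 0) leaves -u**3 ≠ 0, so f is not divisible by v and the branch is v² ≈ u**3 to lowest order — this is a cusp.
Classification: cusp.


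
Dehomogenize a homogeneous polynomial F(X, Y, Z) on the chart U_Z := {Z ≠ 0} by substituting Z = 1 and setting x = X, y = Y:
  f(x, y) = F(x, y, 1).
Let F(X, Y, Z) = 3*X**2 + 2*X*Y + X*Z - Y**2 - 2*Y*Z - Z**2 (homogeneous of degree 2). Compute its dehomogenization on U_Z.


f(x, y) = 3*x**2 + 2*x*y + x - y**2 - 2*y - 1

On U_Z we set Z = 1. Each monomial c·X^i·Y^j·Z^k in F becomes c·x^i·y^j·1^k = c·x^i·y^j.
Substituting Z = 1: F(X, Y, 1) = 3*x**2 + 2*x*y + x - y**2 - 2*y - 1.
Note: deg(f) ≤ deg(F) = 2; strict inequality happens when F is divisible by Z (lost terms).


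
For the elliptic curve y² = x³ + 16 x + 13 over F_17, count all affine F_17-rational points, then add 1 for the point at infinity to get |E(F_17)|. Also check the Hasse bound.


Affine points = {(0, 8), (0, 9), (1, 8), (1, 9), (2, 6), (2, 11), (6, 6), (6, 11), (7, 3), (7, 14), (9, 6), (9, 11), (10, 0), (13, 2), (13, 15), (16, 8), (16, 9)}; affine count = 17; |E(F_17)| = 18.

Discriminant check: Δ ∝ 4a³ + 27b² = 4·16³ + 27·13² = 4·4096 + 27·169 ≡ 3 (mod 17). Nonzero ⇒ E is nonsingular.
For each x ∈ F_17, compute rhs = x³ + 16·x + 13 mod 17, then count y ∈ F_17 with y² ≡ rhs.
  x = 0: rhs = 13, matching y values: 8, 9 (2 points).
  x = 1: rhs = 13, matching y values: 8, 9 (2 points).
  x = 2: rhs = 2, matching y values: 6, 11 (2 points).
  x = 3: rhs = 3, matching y values: none (0 points).
  x = 4: rhs = 5, matching y values: none (0 points).
  x = 5: rhs = 14, matching y values: none (0 points).
  x = 6: rhs = 2, matching y values: 6, 11 (2 points).
  x = 7: rhs = 9, matching y values: 3, 14 (2 points).
  x = 8: rhs = 7, matching y values: none (0 points).
  x = 9: rhs = 2, matching y values: 6, 11 (2 points).
  x = 10: rhs = 0, matching y values: 0 (1 points).
  x = 11: rhs = 7, matching y values: none (0 points).
  x = 12: rhs = 12, matching y values: none (0 points).
  x = 13: rhs = 4, matching y values: 2, 15 (2 points).
  x = 14: rhs = 6, matching y values: none (0 points).
  x = 15: rhs = 7, matching y values: none (0 points).
  x = 16: rhs = 13, matching y values: 8, 9 (2 points).
Total affine count: 17.
Full point count |E(F_17)| = 17 + 1 = 18.
Hasse bound: |18 − (17+1)| = |0| = 0 ≤ 2√17 ≈ 8.2462 ✓.


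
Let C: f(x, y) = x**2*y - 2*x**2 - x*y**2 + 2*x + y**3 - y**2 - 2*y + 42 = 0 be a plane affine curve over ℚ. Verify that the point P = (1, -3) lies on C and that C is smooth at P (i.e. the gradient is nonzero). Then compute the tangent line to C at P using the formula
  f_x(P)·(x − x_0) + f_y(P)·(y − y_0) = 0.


Tangent line at P: -17*x + 38*y + 131 = 0.

Step 1: f(1, -3) = 0, so P lies on C.
Step 2: partial derivatives
  f_x(x, y) = 2*x*y - 4*x - y**2 + 2, f_y(x, y) = x**2 - 2*x*y + 3*y**2 - 2*y - 2.
  f_x(P) = -17, f_y(P) = 38 (gradient nonzero, so P is smooth).
Step 3: tangent line at P: -17·(x − 1) + 38·(y − -3) = 0.
Expanding: -17*x + 38*y + 131 = 0.


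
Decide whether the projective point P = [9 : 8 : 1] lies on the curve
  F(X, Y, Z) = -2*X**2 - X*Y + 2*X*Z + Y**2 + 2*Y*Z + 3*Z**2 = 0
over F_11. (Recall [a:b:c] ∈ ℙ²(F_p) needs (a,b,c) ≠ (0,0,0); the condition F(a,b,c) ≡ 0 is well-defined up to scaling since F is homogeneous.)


F(9,8,1) ≡ 10 (mod 11); P is NOT on the curve.

Evaluate F(9, 8, 1) term-by-term (mod 11).
  -2*X**2 ↦ -2·81·1·1 = -162
  -X*Y ↦ -1·9·8·1 = -72
  2*X*Z ↦ 2·9·1·1 = 18
  Y**2 ↦ 1·1·64·1 = 64
  2*Y*Z ↦ 2·1·8·1 = 16
  3*Z**2 ↦ 3·1·1·1 = 3
Sum: F(9, 8, 1) = (-162) + (-72) + (18) + (64) + (16) + (3) = -133.
Reducing mod 11: -133 ≡ 10 (mod 11).
Since F(a, b, c) ≡ 10 ≠ 0 (mod 11), P does NOT lie on the curve.


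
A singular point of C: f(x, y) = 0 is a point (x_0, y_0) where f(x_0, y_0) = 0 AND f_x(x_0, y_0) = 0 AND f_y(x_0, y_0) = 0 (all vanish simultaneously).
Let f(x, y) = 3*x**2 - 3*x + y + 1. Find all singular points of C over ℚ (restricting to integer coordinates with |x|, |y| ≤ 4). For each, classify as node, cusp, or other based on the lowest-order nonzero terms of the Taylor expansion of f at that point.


No singular points in the scanned grid; C is smooth there.

Compute partial derivatives:
  f_x = 6*x - 3.
  f_y = 1.
f_y = 1 is a nonzero constant, so f_y never vanishes: no point (x, y) can satisfy f = f_x = f_y = 0. In particular no (x, y) ∈ {−4, ..., 4}² is singular; the curve is smooth.


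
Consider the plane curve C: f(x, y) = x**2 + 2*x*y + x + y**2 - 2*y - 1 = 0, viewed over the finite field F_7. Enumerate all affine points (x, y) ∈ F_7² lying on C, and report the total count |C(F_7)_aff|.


Affine F_7-points: {(0, 4), (0, 5), (3, 5), (4, 2), (4, 6), (5, 2), (5, 4)}; count = 7.

For each of the 49 pairs (x, y) ∈ F_7², evaluate f(x, y) mod 7. Record the zeros.
  x = 0: [0↦6, 1↦5, 2↦6, 3↦2, 4↦0, 5↦0, 6↦2]  zeros at y ∈ {4, 5}
  x = 1: [0↦1, 1↦2, 2↦5, 3↦3, 4↦3, 5↦5, 6↦2]  zeros at y ∈ ∅
  x = 2: [0↦5, 1↦1, 2↦6, 3↦6, 4↦1, 5↦5, 6↦4]  zeros at y ∈ ∅
  x = 3: [0↦4, 1↦2, 2↦2, 3↦4, 4↦1, 5↦0, 6↦1]  zeros at y ∈ {5}
  x = 4: [0↦5, 1↦5, 2↦0, 3↦4, 4↦3, 5↦4, 6↦0]  zeros at y ∈ {2, 6}
  x = 5: [0↦1, 1↦3, 2↦0, 3↦6, 4↦0, 5↦3, 6↦1]  zeros at y ∈ {2, 4}
  x = 6: [0↦6, 1↦3, 2↦2, 3↦3, 4↦6, 5↦4, 6↦4]  zeros at y ∈ ∅
Collecting zeros: affine points = {(0, 4), (0, 5), (3, 5), (4, 2), (4, 6), (5, 2), (5, 4)}.
Total count |C(F_7)_aff| = 7.


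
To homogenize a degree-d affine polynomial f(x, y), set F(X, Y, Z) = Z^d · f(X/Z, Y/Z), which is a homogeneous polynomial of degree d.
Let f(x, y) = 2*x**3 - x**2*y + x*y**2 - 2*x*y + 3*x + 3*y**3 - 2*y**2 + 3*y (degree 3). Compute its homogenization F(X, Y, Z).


F(X, Y, Z) = 2*X**3 - X**2*Y + X*Y**2 - 2*X*Y*Z + 3*X*Z**2 + 3*Y**3 - 2*Y**2*Z + 3*Y*Z**2

deg(f) = 3.
Substitute x = X/Z, y = Y/Z into f, then multiply by Z^3.
  monomial 2·x^3·y^0 ↦ 2·X^3·Y^0·Z^0.
  monomial -1·x^2·y^1 ↦ -1·X^2·Y^1·Z^0.
  monomial 1·x^1·y^2 ↦ 1·X^1·Y^2·Z^0.
  monomial -2·x^1·y^1 ↦ -2·X^1·Y^1·Z^1.
  monomial 3·x^1·y^0 ↦ 3·X^1·Y^0·Z^2.
  monomial 3·x^0·y^3 ↦ 3·X^0·Y^3·Z^0.
  monomial -2·x^0·y^2 ↦ -2·X^0·Y^2·Z^1.
  monomial 3·x^0·y^1 ↦ 3·X^0·Y^1·Z^2.
Collecting: F(X, Y, Z) = 2*X**3 - X**2*Y + X*Y**2 - 2*X*Y*Z + 3*X*Z**2 + 3*Y**3 - 2*Y**2*Z + 3*Y*Z**2.


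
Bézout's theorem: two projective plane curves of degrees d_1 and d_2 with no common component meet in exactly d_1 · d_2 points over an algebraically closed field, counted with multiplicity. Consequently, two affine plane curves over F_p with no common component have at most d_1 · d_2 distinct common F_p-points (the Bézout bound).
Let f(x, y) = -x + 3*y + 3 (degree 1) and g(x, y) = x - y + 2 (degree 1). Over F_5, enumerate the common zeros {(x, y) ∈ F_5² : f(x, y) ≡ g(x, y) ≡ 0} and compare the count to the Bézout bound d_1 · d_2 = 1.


Common zeros: {(3, 0)}; count = 1; Bézout bound = 1.

deg(f) = 1, deg(g) = 1, so Bézout bound = 1.
Scan x ∈ F_5. For each x, list the y ∈ F_5 with f(x, y) ≡ 0 and those with g(x, y) ≡ 0 (mod 5); the common zeros in that column are the intersection.
  x = 0: f ≡ 0 at y ∈ {4}; g ≡ 0 at y ∈ {2}; common: ∅.
  x = 1: f ≡ 0 at y ∈ {1}; g ≡ 0 at y ∈ {3}; common: ∅.
  x = 2: f ≡ 0 at y ∈ {3}; g ≡ 0 at y ∈ {4}; common: ∅.
  x = 3: f ≡ 0 at y ∈ {0}; g ≡ 0 at y ∈ {0}; common: {0}.
  x = 4: f ≡ 0 at y ∈ {2}; g ≡ 0 at y ∈ {1}; common: ∅.
Collecting: common zeros = {(3, 0)}, so the count is 1.
Comparison with the Bézout bound: 1 ≤ 1 = deg(f)·deg(g), as expected for curves with no common component (the bound is attained).


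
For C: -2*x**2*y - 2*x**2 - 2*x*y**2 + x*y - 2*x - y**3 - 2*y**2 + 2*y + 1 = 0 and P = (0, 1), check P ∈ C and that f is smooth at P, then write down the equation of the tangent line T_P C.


Tangent line at P: -3*x - 5*y + 5 = 0.

Step 1: f(0, 1) = 0, so P lies on C.
Step 2: partial derivatives
  f_x(x, y) = -4*x*y - 4*x - 2*y**2 + y - 2, f_y(x, y) = -2*x**2 - 4*x*y + x - 3*y**2 - 4*y + 2.
  f_x(P) = -3, f_y(P) = -5 (gradient nonzero, so P is smooth).
Step 3: tangent line at P: -3·(x − 0) + -5·(y − 1) = 0.
Expanding: -3*x - 5*y + 5 = 0.


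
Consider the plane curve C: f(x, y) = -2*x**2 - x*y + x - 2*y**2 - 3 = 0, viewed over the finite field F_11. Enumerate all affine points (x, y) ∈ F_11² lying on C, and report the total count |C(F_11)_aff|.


Affine F_11-points: {(0, 2), (0, 9), (2, 3), (2, 7), (5, 1), (5, 2), (6, 1), (6, 7), (7, 4), (7, 9), (8, 3), (8, 4)}; count = 12.

For each of the 121 pairs (x, y) ∈ F_11², evaluate f(x, y) mod 11. Record the zeros.
  x = 0: [0↦8, 1↦6, 2↦0, 3↦1, 4↦9, 5↦2, 6↦2, 7↦9, 8↦1, 9↦0, 10↦6]  zeros at y ∈ {2, 9}
  x = 1: [0↦7, 1↦4, 2↦8, 3↦8, 4↦4, 5↦7, 6↦6, 7↦1, 8↦3, 9↦1, 10↦6]  zeros at y ∈ ∅
  x = 2: [0↦2, 1↦9, 2↦1, 3↦0, 4↦6, 5↦8, 6↦6, 7↦0, 8↦1, 9↦9, 10↦2]  zeros at y ∈ {3, 7}
  x = 3: [0↦4, 1↦10, 2↦1, 3↦10, 4↦4, 5↦5, 6↦2, 7↦6, 8↦6, 9↦2, 10↦5]  zeros at y ∈ ∅
  x = 4: [0↦2, 1↦7, 2↦8, 3↦5, 4↦9, 5↦9, 6↦5, 7↦8, 8↦7, 9↦2, 10↦4]  zeros at y ∈ ∅
  x = 5: [0↦7, 1↦0, 2↦0, 3↦7, 4↦10, 5↦9, 6↦4, 7↦6, 8↦4, 9↦9, 10↦10]  zeros at y ∈ {1, 2}
  x = 6: [0↦8, 1↦0, 2↦10, 3↦5, 4↦7, 5↦5, 6↦10, 7↦0, 8↦8, 9↦1, 10↦1]  zeros at y ∈ {1, 7}
  x = 7: [0↦5, 1↦7, 2↦5, 3↦10, 4↦0, 5↦8, 6↦1, 7↦1, 8↦8, 9↦0, 10↦10]  zeros at y ∈ {4, 9}
  x = 8: [0↦9, 1↦10, 2↦7, 3↦0, 4↦0, 5↦7, 6↦10, 7↦9, 8↦4, 9↦6, 10↦4]  zeros at y ∈ {3, 4}
  x = 9: [0↦9, 1↦9, 2↦5, 3↦8, 4↦7, 5↦2, 6↦4, 7↦2, 8↦7, 9↦8, 10↦5]  zeros at y ∈ ∅
  x = 10: [0↦5, 1↦4, 2↦10, 3↦1, 4↦10, 5↦4, 6↦5, 7↦2, 8↦6, 9↦6, 10↦2]  zeros at y ∈ ∅
Collecting zeros: affine points = {(0, 2), (0, 9), (2, 3), (2, 7), (5, 1), (5, 2), (6, 1), (6, 7), (7, 4), (7, 9), (8, 3), (8, 4)}.
Total count |C(F_11)_aff| = 12.


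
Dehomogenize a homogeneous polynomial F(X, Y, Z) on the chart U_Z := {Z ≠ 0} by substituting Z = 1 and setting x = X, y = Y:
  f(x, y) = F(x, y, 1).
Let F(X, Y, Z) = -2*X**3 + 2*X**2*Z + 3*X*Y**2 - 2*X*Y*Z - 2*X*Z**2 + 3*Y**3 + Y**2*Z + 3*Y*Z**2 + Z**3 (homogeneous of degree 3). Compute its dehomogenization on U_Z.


f(x, y) = -2*x**3 + 2*x**2 + 3*x*y**2 - 2*x*y - 2*x + 3*y**3 + y**2 + 3*y + 1

On U_Z we set Z = 1. Each monomial c·X^i·Y^j·Z^k in F becomes c·x^i·y^j·1^k = c·x^i·y^j.
Substituting Z = 1: F(X, Y, 1) = -2*x**3 + 2*x**2 + 3*x*y**2 - 2*x*y - 2*x + 3*y**3 + y**2 + 3*y + 1.
Note: deg(f) ≤ deg(F) = 3; strict inequality happens when F is divisible by Z (lost terms).


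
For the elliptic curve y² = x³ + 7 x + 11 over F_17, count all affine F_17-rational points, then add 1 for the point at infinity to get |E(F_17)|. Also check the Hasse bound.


Affine points = {(1, 6), (1, 11), (2, 4), (2, 13), (3, 5), (3, 12), (4, 1), (4, 16), (5, 1), (5, 16), (8, 1), (8, 16), (9, 2), (9, 15), (11, 5), (11, 12), (12, 2), (12, 15), (13, 2), (13, 15)}; affine count = 20; |E(F_17)| = 21.

Discriminant check: Δ ∝ 4a³ + 27b² = 4·7³ + 27·11² = 4·343 + 27·121 ≡ 15 (mod 17). Nonzero ⇒ E is nonsingular.
For each x ∈ F_17, compute rhs = x³ + 7·x + 11 mod 17, then count y ∈ F_17 with y² ≡ rhs.
  x = 0: rhs = 11, matching y values: none (0 points).
  x = 1: rhs = 2, matching y values: 6, 11 (2 points).
  x = 2: rhs = 16, matching y values: 4, 13 (2 points).
  x = 3: rhs = 8, matching y values: 5, 12 (2 points).
  x = 4: rhs = 1, matching y values: 1, 16 (2 points).
  x = 5: rhs = 1, matching y values: 1, 16 (2 points).
  x = 6: rhs = 14, matching y values: none (0 points).
  x = 7: rhs = 12, matching y values: none (0 points).
  x = 8: rhs = 1, matching y values: 1, 16 (2 points).
  x = 9: rhs = 4, matching y values: 2, 15 (2 points).
  x = 10: rhs = 10, matching y values: none (0 points).
  x = 11: rhs = 8, matching y values: 5, 12 (2 points).
  x = 12: rhs = 4, matching y values: 2, 15 (2 points).
  x = 13: rhs = 4, matching y values: 2, 15 (2 points).
  x = 14: rhs = 14, matching y values: none (0 points).
  x = 15: rhs = 6, matching y values: none (0 points).
  x = 16: rhs = 3, matching y values: none (0 points).
Total affine count: 20.
Full point count |E(F_17)| = 20 + 1 = 21.
Hasse bound: |21 − (17+1)| = |3| = 3 ≤ 2√17 ≈ 8.2462 ✓.
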